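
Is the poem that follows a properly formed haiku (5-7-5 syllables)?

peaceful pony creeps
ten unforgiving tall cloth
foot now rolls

No

Line 1: peaceful(2) + pony(2) + creeps(1) = 5 ✓
Line 2: ten(1) + unforgiving(4) + tall(1) + cloth(1) = 7 ✓
Line 3: foot(1) + now(1) + rolls(1) = 3 (expected 5)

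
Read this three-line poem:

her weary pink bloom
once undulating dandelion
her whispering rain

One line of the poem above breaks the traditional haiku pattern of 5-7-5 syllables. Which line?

Line 2

Line 1: her(1) + weary(2) + pink(1) + bloom(1) = 5 ✓
Line 2: once(1) + undulating(4) + dandelion(4) = 9 (expected 7)
Line 3: her(1) + whispering(3) + rain(1) = 5 ✓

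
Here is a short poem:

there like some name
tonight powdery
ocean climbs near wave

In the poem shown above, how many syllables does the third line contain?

5

The third line: "ocean climbs near wave": 2+1+1+1 = 5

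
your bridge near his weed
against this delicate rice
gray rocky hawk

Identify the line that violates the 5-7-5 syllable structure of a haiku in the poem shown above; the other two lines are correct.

Line 3

Line 1: "your bridge near his weed": 1+1+1+1+1 = 5 ✓
Line 2: "against this delicate rice": 2+1+3+1 = 7 ✓
Line 3: "gray rocky hawk": 1+2+1 = 4 (expected 5)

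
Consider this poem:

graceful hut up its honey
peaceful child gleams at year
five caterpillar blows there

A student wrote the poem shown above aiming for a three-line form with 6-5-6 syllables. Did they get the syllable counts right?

Line 1: graceful(2) + hut(1) + up(1) + its(1) + honey(2) = 7 (expected 6)
Line 2: peaceful(2) + child(1) + gleams(1) + at(1) + year(1) = 6 (expected 5)
Line 3: five(1) + caterpillar(4) + blows(1) + there(1) = 7 (expected 6)

No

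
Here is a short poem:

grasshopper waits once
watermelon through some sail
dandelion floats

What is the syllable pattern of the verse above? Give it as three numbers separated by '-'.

5-7-5

Line 1: grasshopper (3), waits (1), once (1) → 5
Line 2: watermelon (4), through (1), some (1), sail (1) → 7
Line 3: dandelion (4), floats (1) → 5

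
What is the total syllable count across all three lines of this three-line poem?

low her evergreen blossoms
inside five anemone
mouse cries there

17

Line 1: low(1) + her(1) + evergreen(3) + blossoms(2) = 7
Line 2: inside(2) + five(1) + anemone(4) = 7
Line 3: mouse(1) + cries(1) + there(1) = 3
Total: 7 + 7 + 3 = 17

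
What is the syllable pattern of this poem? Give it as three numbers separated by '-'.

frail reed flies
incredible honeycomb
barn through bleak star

Line 1: frail (1), reed (1), flies (1) → 3
Line 2: incredible (4), honeycomb (3) → 7
Line 3: barn (1), through (1), bleak (1), star (1) → 4

3-7-4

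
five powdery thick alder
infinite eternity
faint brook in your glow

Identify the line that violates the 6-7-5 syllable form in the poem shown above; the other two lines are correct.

Line 1: five(1) + powdery(3) + thick(1) + alder(2) = 7 (expected 6)
Line 2: infinite(3) + eternity(4) = 7 ✓
Line 3: faint(1) + brook(1) + in(1) + your(1) + glow(1) = 5 ✓

The first line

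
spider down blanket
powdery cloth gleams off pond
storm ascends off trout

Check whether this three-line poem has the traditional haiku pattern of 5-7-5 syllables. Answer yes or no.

Line 1: spider(2) + down(1) + blanket(2) = 5 ✓
Line 2: powdery(3) + cloth(1) + gleams(1) + off(1) + pond(1) = 7 ✓
Line 3: storm(1) + ascends(2) + off(1) + trout(1) = 5 ✓

Yes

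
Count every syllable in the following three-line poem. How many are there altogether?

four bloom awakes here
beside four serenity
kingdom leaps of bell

Line 1: four(1) + bloom(1) + awakes(2) + here(1) = 5
Line 2: beside(2) + four(1) + serenity(4) = 7
Line 3: kingdom(2) + leaps(1) + of(1) + bell(1) = 5
Total: 5 + 7 + 5 = 17

17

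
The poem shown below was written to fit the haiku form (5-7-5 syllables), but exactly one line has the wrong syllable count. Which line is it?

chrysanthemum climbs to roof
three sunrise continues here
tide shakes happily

Line 1: chrysanthemum (4), climbs (1), to (1), roof (1) → 7 (expected 5)
Line 2: three (1), sunrise (2), continues (3), here (1) → 7 ✓
Line 3: tide (1), shakes (1), happily (3) → 5 ✓

Line 1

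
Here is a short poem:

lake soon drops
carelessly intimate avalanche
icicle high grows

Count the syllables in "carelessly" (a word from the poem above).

3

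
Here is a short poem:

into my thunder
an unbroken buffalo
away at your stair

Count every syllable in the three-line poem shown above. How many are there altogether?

Line 1: into (2), my (1), thunder (2) → 5
Line 2: an (1), unbroken (3), buffalo (3) → 7
Line 3: away (2), at (1), your (1), stair (1) → 5
Total: 5 + 7 + 5 = 17

17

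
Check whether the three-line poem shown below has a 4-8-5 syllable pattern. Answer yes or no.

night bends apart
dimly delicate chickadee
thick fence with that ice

Line 1: night(1) + bends(1) + apart(2) = 4 ✓
Line 2: dimly(2) + delicate(3) + chickadee(3) = 8 ✓
Line 3: thick(1) + fence(1) + with(1) + that(1) + ice(1) = 5 ✓

Yes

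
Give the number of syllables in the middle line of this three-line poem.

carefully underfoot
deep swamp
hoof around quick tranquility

2

The middle line: "deep swamp": 1+1 = 2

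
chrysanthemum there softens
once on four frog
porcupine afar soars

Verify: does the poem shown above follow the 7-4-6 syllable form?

Yes

Line 1: "chrysanthemum there softens": 4+1+2 = 7 ✓
Line 2: "once on four frog": 1+1+1+1 = 4 ✓
Line 3: "porcupine afar soars": 3+2+1 = 6 ✓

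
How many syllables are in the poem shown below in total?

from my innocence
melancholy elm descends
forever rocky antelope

20

Line 1: from (1), my (1), innocence (3) → 5
Line 2: melancholy (4), elm (1), descends (2) → 7
Line 3: forever (3), rocky (2), antelope (3) → 8
Total: 5 + 7 + 8 = 20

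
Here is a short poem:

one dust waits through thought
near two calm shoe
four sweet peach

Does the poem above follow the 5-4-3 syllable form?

Yes

Line 1: one(1) + dust(1) + waits(1) + through(1) + thought(1) = 5 ✓
Line 2: near(1) + two(1) + calm(1) + shoe(1) = 4 ✓
Line 3: four(1) + sweet(1) + peach(1) = 3 ✓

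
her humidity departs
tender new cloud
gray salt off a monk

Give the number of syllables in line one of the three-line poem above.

7

Line one: her (1), humidity (4), departs (2) → 7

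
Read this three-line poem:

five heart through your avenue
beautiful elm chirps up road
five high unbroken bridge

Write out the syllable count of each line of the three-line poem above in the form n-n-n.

Line 1: five(1) + heart(1) + through(1) + your(1) + avenue(3) = 7
Line 2: beautiful(3) + elm(1) + chirps(1) + up(1) + road(1) = 7
Line 3: five(1) + high(1) + unbroken(3) + bridge(1) = 6

7-7-6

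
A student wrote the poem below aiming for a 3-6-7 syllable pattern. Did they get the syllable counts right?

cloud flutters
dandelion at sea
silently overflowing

Line 1: cloud (1), flutters (2) → 3 ✓
Line 2: dandelion (4), at (1), sea (1) → 6 ✓
Line 3: silently (3), overflowing (4) → 7 ✓

Yes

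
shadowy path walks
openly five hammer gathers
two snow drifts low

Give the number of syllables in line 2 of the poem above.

8

Line 2: openly (3), five (1), hammer (2), gathers (2) → 8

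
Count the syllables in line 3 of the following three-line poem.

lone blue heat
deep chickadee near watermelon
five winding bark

4

Line 3: "five winding bark": 1+2+1 = 4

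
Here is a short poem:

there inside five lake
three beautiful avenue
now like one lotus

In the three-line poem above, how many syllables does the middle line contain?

The middle line: three(1) + beautiful(3) + avenue(3) = 7

7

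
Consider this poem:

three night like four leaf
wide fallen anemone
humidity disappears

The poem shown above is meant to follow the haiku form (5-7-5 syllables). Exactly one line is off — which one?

Line 1: "three night like four leaf": 1+1+1+1+1 = 5 ✓
Line 2: "wide fallen anemone": 1+2+4 = 7 ✓
Line 3: "humidity disappears": 4+3 = 7 (expected 5)

Line 3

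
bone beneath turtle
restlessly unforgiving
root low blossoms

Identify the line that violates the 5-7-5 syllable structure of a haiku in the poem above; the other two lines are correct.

The third line

Line 1: bone(1) + beneath(2) + turtle(2) = 5 ✓
Line 2: restlessly(3) + unforgiving(4) = 7 ✓
Line 3: root(1) + low(1) + blossoms(2) = 4 (expected 5)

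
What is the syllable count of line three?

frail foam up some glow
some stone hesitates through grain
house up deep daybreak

5

Line three: "house up deep daybreak": 1+1+1+2 = 5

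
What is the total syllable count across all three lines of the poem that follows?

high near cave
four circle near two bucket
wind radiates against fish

17

Line 1: "high near cave": 1+1+1 = 3
Line 2: "four circle near two bucket": 1+2+1+1+2 = 7
Line 3: "wind radiates against fish": 1+3+2+1 = 7
Total: 3 + 7 + 7 = 17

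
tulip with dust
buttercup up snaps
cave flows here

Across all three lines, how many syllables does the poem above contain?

Line 1: "tulip with dust": 2+1+1 = 4
Line 2: "buttercup up snaps": 3+1+1 = 5
Line 3: "cave flows here": 1+1+1 = 3
Total: 4 + 5 + 3 = 12

12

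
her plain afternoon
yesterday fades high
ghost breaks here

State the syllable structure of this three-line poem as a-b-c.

Line 1: "her plain afternoon": 1+1+3 = 5
Line 2: "yesterday fades high": 3+1+1 = 5
Line 3: "ghost breaks here": 1+1+1 = 3

5-5-3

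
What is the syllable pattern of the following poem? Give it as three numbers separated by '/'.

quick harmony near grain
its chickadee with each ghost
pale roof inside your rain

6/7/6

Line 1: "quick harmony near grain": 1+3+1+1 = 6
Line 2: "its chickadee with each ghost": 1+3+1+1+1 = 7
Line 3: "pale roof inside your rain": 1+1+2+1+1 = 6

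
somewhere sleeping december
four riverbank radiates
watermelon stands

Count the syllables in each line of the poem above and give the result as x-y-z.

Line 1: somewhere (2), sleeping (2), december (3) → 7
Line 2: four (1), riverbank (3), radiates (3) → 7
Line 3: watermelon (4), stands (1) → 5

7-7-5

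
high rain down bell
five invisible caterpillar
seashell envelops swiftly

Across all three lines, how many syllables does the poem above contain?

20

Line 1: high (1), rain (1), down (1), bell (1) → 4
Line 2: five (1), invisible (4), caterpillar (4) → 9
Line 3: seashell (2), envelops (3), swiftly (2) → 7
Total: 4 + 9 + 7 = 20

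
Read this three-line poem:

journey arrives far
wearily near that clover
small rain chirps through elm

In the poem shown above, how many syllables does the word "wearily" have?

3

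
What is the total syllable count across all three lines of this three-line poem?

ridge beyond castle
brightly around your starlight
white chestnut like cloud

17

Line 1: ridge (1), beyond (2), castle (2) → 5
Line 2: brightly (2), around (2), your (1), starlight (2) → 7
Line 3: white (1), chestnut (2), like (1), cloud (1) → 5
Total: 5 + 7 + 5 = 17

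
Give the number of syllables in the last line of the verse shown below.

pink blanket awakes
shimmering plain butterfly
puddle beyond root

The last line: "puddle beyond root": 2+2+1 = 5

5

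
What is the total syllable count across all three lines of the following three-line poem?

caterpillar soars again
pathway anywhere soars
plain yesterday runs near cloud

20

Line 1: "caterpillar soars again": 4+1+2 = 7
Line 2: "pathway anywhere soars": 2+3+1 = 6
Line 3: "plain yesterday runs near cloud": 1+3+1+1+1 = 7
Total: 7 + 6 + 7 = 20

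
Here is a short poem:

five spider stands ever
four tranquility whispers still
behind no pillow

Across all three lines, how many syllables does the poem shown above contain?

19

Line 1: five (1), spider (2), stands (1), ever (2) → 6
Line 2: four (1), tranquility (4), whispers (2), still (1) → 8
Line 3: behind (2), no (1), pillow (2) → 5
Total: 6 + 8 + 5 = 19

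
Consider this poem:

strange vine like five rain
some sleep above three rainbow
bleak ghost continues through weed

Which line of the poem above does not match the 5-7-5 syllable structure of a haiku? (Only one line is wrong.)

The third line

Line 1: "strange vine like five rain": 1+1+1+1+1 = 5 ✓
Line 2: "some sleep above three rainbow": 1+1+2+1+2 = 7 ✓
Line 3: "bleak ghost continues through weed": 1+1+3+1+1 = 7 (expected 5)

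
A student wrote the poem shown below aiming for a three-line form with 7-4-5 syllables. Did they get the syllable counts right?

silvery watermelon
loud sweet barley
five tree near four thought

Yes

Line 1: silvery (3), watermelon (4) → 7 ✓
Line 2: loud (1), sweet (1), barley (2) → 4 ✓
Line 3: five (1), tree (1), near (1), four (1), thought (1) → 5 ✓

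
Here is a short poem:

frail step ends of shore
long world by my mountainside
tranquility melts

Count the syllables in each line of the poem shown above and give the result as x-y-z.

5-7-5

Line 1: frail (1), step (1), ends (1), of (1), shore (1) → 5
Line 2: long (1), world (1), by (1), my (1), mountainside (3) → 7
Line 3: tranquility (4), melts (1) → 5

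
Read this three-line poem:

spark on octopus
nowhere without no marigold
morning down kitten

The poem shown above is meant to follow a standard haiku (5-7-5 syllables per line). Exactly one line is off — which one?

Line 2

Line 1: spark(1) + on(1) + octopus(3) = 5 ✓
Line 2: nowhere(2) + without(2) + no(1) + marigold(3) = 8 (expected 7)
Line 3: morning(2) + down(1) + kitten(2) = 5 ✓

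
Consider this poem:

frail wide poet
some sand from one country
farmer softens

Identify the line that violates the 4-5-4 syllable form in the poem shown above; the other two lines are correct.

Line 1: frail(1) + wide(1) + poet(2) = 4 ✓
Line 2: some(1) + sand(1) + from(1) + one(1) + country(2) = 6 (expected 5)
Line 3: farmer(2) + softens(2) = 4 ✓

The second line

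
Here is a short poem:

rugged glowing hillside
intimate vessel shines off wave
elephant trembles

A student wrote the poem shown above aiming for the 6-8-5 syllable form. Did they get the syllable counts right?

Yes

Line 1: rugged(2) + glowing(2) + hillside(2) = 6 ✓
Line 2: intimate(3) + vessel(2) + shines(1) + off(1) + wave(1) = 8 ✓
Line 3: elephant(3) + trembles(2) = 5 ✓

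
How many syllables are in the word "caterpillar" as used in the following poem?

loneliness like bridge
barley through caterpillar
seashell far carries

4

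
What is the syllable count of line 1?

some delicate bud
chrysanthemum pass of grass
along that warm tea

Line 1: "some delicate bud": 1+3+1 = 5

5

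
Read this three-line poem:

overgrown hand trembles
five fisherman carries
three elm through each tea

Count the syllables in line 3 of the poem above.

Line 3: "three elm through each tea": 1+1+1+1+1 = 5

5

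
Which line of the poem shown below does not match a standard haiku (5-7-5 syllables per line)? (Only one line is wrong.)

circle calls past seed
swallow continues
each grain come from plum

The second line

Line 1: "circle calls past seed": 2+1+1+1 = 5 ✓
Line 2: "swallow continues": 2+3 = 5 (expected 7)
Line 3: "each grain come from plum": 1+1+1+1+1 = 5 ✓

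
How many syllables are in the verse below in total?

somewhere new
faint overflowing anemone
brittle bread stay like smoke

18

Line 1: "somewhere new": 2+1 = 3
Line 2: "faint overflowing anemone": 1+4+4 = 9
Line 3: "brittle bread stay like smoke": 2+1+1+1+1 = 6
Total: 3 + 9 + 6 = 18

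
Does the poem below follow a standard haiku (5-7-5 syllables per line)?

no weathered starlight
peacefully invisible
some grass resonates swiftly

No

Line 1: no (1), weathered (2), starlight (2) → 5 ✓
Line 2: peacefully (3), invisible (4) → 7 ✓
Line 3: some (1), grass (1), resonates (3), swiftly (2) → 7 (expected 5)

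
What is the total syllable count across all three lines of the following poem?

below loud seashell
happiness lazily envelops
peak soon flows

Line 1: below (2), loud (1), seashell (2) → 5
Line 2: happiness (3), lazily (3), envelops (3) → 9
Line 3: peak (1), soon (1), flows (1) → 3
Total: 5 + 9 + 3 = 17

17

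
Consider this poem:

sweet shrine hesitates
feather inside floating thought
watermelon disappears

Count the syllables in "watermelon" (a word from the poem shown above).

4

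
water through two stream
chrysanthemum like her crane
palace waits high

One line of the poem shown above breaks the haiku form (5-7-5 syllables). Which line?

The third line

Line 1: water(2) + through(1) + two(1) + stream(1) = 5 ✓
Line 2: chrysanthemum(4) + like(1) + her(1) + crane(1) = 7 ✓
Line 3: palace(2) + waits(1) + high(1) = 4 (expected 5)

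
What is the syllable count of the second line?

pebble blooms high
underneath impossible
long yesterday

The second line: "underneath impossible": 3+4 = 7

7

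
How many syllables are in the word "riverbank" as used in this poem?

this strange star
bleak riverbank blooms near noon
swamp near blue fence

3

"riverbank" has 3 syllables.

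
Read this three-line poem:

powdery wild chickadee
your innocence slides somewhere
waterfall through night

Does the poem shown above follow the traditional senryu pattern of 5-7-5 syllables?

No

Line 1: powdery (3), wild (1), chickadee (3) → 7 (expected 5)
Line 2: your (1), innocence (3), slides (1), somewhere (2) → 7 ✓
Line 3: waterfall (3), through (1), night (1) → 5 ✓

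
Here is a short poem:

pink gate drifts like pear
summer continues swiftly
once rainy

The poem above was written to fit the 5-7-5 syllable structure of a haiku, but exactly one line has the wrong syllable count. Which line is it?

Line 1: pink (1), gate (1), drifts (1), like (1), pear (1) → 5 ✓
Line 2: summer (2), continues (3), swiftly (2) → 7 ✓
Line 3: once (1), rainy (2) → 3 (expected 5)

The third line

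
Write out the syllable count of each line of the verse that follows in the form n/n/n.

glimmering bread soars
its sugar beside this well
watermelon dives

Line 1: "glimmering bread soars": 3+1+1 = 5
Line 2: "its sugar beside this well": 1+2+2+1+1 = 7
Line 3: "watermelon dives": 4+1 = 5

5/7/5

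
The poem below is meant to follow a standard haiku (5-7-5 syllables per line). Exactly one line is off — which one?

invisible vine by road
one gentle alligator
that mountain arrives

Line 1: "invisible vine by road": 4+1+1+1 = 7 (expected 5)
Line 2: "one gentle alligator": 1+2+4 = 7 ✓
Line 3: "that mountain arrives": 1+2+2 = 5 ✓

The first line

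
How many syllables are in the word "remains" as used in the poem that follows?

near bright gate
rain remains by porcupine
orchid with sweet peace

2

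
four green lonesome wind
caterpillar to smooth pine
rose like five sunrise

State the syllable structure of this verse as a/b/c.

Line 1: four (1), green (1), lonesome (2), wind (1) → 5
Line 2: caterpillar (4), to (1), smooth (1), pine (1) → 7
Line 3: rose (1), like (1), five (1), sunrise (2) → 5

5/7/5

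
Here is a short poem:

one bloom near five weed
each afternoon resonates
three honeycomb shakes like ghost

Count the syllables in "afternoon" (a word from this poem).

3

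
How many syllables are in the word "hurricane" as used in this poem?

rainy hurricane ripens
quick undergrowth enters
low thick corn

3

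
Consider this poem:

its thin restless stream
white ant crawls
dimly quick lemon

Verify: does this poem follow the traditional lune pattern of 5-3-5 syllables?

Line 1: "its thin restless stream": 1+1+2+1 = 5 ✓
Line 2: "white ant crawls": 1+1+1 = 3 ✓
Line 3: "dimly quick lemon": 2+1+2 = 5 ✓

Yes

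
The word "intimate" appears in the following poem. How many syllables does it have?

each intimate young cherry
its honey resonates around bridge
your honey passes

3

"intimate" has 3 syllables.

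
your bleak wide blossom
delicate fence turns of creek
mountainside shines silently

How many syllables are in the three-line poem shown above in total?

19

Line 1: your (1), bleak (1), wide (1), blossom (2) → 5
Line 2: delicate (3), fence (1), turns (1), of (1), creek (1) → 7
Line 3: mountainside (3), shines (1), silently (3) → 7
Total: 5 + 7 + 7 = 19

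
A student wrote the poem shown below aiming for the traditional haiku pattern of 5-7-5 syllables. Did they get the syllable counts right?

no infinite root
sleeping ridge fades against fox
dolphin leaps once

No

Line 1: no (1), infinite (3), root (1) → 5 ✓
Line 2: sleeping (2), ridge (1), fades (1), against (2), fox (1) → 7 ✓
Line 3: dolphin (2), leaps (1), once (1) → 4 (expected 5)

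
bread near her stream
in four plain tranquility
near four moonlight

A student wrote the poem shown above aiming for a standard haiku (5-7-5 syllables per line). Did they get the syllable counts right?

No

Line 1: bread (1), near (1), her (1), stream (1) → 4 (expected 5)
Line 2: in (1), four (1), plain (1), tranquility (4) → 7 ✓
Line 3: near (1), four (1), moonlight (2) → 4 (expected 5)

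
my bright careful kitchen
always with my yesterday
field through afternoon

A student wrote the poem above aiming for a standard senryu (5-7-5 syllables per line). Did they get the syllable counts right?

Line 1: my (1), bright (1), careful (2), kitchen (2) → 6 (expected 5)
Line 2: always (2), with (1), my (1), yesterday (3) → 7 ✓
Line 3: field (1), through (1), afternoon (3) → 5 ✓

No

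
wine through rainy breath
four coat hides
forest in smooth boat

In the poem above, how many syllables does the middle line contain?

3

The middle line: "four coat hides": 1+1+1 = 3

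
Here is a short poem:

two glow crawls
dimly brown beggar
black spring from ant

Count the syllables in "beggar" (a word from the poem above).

"beggar" has 2 syllables.

2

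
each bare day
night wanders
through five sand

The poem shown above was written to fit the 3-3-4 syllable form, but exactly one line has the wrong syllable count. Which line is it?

The third line

Line 1: each(1) + bare(1) + day(1) = 3 ✓
Line 2: night(1) + wanders(2) = 3 ✓
Line 3: through(1) + five(1) + sand(1) = 3 (expected 4)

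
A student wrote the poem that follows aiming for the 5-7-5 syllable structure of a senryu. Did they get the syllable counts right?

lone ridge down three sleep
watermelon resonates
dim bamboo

Line 1: lone (1), ridge (1), down (1), three (1), sleep (1) → 5 ✓
Line 2: watermelon (4), resonates (3) → 7 ✓
Line 3: dim (1), bamboo (2) → 3 (expected 5)

No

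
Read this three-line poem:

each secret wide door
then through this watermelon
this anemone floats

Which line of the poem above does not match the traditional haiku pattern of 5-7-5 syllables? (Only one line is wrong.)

The third line

Line 1: each (1), secret (2), wide (1), door (1) → 5 ✓
Line 2: then (1), through (1), this (1), watermelon (4) → 7 ✓
Line 3: this (1), anemone (4), floats (1) → 6 (expected 5)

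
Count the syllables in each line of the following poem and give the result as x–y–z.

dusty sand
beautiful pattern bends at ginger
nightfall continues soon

Line 1: dusty(2) + sand(1) = 3
Line 2: beautiful(3) + pattern(2) + bends(1) + at(1) + ginger(2) = 9
Line 3: nightfall(2) + continues(3) + soon(1) = 6

3–9–6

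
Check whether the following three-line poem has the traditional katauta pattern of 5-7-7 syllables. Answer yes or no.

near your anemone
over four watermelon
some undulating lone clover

Line 1: near (1), your (1), anemone (4) → 6 (expected 5)
Line 2: over (2), four (1), watermelon (4) → 7 ✓
Line 3: some (1), undulating (4), lone (1), clover (2) → 8 (expected 7)

No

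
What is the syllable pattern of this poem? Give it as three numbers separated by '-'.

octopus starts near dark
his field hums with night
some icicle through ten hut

Line 1: "octopus starts near dark": 3+1+1+1 = 6
Line 2: "his field hums with night": 1+1+1+1+1 = 5
Line 3: "some icicle through ten hut": 1+3+1+1+1 = 7

6-5-7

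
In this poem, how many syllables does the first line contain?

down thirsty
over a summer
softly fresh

The first line: down (1), thirsty (2) → 3

3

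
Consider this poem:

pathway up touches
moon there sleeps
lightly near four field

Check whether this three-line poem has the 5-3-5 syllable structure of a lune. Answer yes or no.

Line 1: "pathway up touches": 2+1+2 = 5 ✓
Line 2: "moon there sleeps": 1+1+1 = 3 ✓
Line 3: "lightly near four field": 2+1+1+1 = 5 ✓

Yes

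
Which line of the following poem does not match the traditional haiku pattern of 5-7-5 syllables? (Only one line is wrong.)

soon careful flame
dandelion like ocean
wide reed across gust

The first line

Line 1: soon (1), careful (2), flame (1) → 4 (expected 5)
Line 2: dandelion (4), like (1), ocean (2) → 7 ✓
Line 3: wide (1), reed (1), across (2), gust (1) → 5 ✓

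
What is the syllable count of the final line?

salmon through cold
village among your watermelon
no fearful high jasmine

The final line: no(1) + fearful(2) + high(1) + jasmine(2) = 6

6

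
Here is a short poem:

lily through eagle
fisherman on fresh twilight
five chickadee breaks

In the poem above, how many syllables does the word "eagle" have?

2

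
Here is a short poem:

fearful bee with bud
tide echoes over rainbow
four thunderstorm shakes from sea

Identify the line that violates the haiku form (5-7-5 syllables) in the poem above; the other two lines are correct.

Line 1: fearful(2) + bee(1) + with(1) + bud(1) = 5 ✓
Line 2: tide(1) + echoes(2) + over(2) + rainbow(2) = 7 ✓
Line 3: four(1) + thunderstorm(3) + shakes(1) + from(1) + sea(1) = 7 (expected 5)

The third line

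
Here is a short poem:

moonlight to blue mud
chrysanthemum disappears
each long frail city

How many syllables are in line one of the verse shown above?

5

Line one: moonlight(2) + to(1) + blue(1) + mud(1) = 5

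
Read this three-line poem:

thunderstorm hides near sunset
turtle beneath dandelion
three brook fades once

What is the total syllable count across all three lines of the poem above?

Line 1: thunderstorm(3) + hides(1) + near(1) + sunset(2) = 7
Line 2: turtle(2) + beneath(2) + dandelion(4) = 8
Line 3: three(1) + brook(1) + fades(1) + once(1) = 4
Total: 7 + 8 + 4 = 19

19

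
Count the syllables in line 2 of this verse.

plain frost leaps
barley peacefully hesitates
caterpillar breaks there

Line 2: barley(2) + peacefully(3) + hesitates(3) = 8

8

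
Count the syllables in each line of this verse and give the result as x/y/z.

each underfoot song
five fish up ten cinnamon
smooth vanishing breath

Line 1: each(1) + underfoot(3) + song(1) = 5
Line 2: five(1) + fish(1) + up(1) + ten(1) + cinnamon(3) = 7
Line 3: smooth(1) + vanishing(3) + breath(1) = 5

5/7/5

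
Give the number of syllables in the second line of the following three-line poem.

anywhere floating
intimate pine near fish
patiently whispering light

The second line: intimate (3), pine (1), near (1), fish (1) → 6

6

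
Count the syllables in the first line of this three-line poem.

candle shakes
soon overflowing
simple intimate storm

3

The first line: candle(2) + shakes(1) = 3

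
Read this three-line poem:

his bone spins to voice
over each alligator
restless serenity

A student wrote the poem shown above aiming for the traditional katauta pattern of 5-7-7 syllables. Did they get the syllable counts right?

No

Line 1: his(1) + bone(1) + spins(1) + to(1) + voice(1) = 5 ✓
Line 2: over(2) + each(1) + alligator(4) = 7 ✓
Line 3: restless(2) + serenity(4) = 6 (expected 7)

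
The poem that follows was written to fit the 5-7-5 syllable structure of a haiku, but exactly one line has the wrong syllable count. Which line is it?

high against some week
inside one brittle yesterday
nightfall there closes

Line 1: high(1) + against(2) + some(1) + week(1) = 5 ✓
Line 2: inside(2) + one(1) + brittle(2) + yesterday(3) = 8 (expected 7)
Line 3: nightfall(2) + there(1) + closes(2) = 5 ✓

The second line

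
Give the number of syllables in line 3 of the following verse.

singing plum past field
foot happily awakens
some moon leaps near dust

Line 3: some(1) + moon(1) + leaps(1) + near(1) + dust(1) = 5

5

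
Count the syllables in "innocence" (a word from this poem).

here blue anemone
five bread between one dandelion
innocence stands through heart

"innocence" has 3 syllables.

3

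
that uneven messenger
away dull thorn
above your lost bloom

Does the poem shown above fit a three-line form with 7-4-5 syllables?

Yes

Line 1: that(1) + uneven(3) + messenger(3) = 7 ✓
Line 2: away(2) + dull(1) + thorn(1) = 4 ✓
Line 3: above(2) + your(1) + lost(1) + bloom(1) = 5 ✓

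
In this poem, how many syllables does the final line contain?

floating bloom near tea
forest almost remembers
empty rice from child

The final line: "empty rice from child": 2+1+1+1 = 5

5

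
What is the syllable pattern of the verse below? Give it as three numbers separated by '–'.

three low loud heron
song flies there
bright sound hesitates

Line 1: three(1) + low(1) + loud(1) + heron(2) = 5
Line 2: song(1) + flies(1) + there(1) = 3
Line 3: bright(1) + sound(1) + hesitates(3) = 5

5–3–5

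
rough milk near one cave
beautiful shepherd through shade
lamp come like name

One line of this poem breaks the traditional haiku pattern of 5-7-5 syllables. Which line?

The third line

Line 1: "rough milk near one cave": 1+1+1+1+1 = 5 ✓
Line 2: "beautiful shepherd through shade": 3+2+1+1 = 7 ✓
Line 3: "lamp come like name": 1+1+1+1 = 4 (expected 5)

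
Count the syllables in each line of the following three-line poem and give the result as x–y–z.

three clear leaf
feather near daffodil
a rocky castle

Line 1: "three clear leaf": 1+1+1 = 3
Line 2: "feather near daffodil": 2+1+3 = 6
Line 3: "a rocky castle": 1+2+2 = 5

3–6–5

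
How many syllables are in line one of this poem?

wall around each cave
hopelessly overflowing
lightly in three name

5

Line one: wall(1) + around(2) + each(1) + cave(1) = 5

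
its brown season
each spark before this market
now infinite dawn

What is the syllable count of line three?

Line three: "now infinite dawn": 1+3+1 = 5

5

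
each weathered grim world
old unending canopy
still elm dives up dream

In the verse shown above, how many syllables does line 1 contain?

5

Line 1: each(1) + weathered(2) + grim(1) + world(1) = 5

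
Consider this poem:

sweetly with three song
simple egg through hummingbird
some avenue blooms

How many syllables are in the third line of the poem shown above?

The third line: some(1) + avenue(3) + blooms(1) = 5

5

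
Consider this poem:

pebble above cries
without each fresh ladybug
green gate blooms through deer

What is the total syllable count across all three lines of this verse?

Line 1: pebble(2) + above(2) + cries(1) = 5
Line 2: without(2) + each(1) + fresh(1) + ladybug(3) = 7
Line 3: green(1) + gate(1) + blooms(1) + through(1) + deer(1) = 5
Total: 5 + 7 + 5 = 17

17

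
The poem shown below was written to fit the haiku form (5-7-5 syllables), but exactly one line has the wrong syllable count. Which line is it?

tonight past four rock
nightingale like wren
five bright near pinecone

Line 1: "tonight past four rock": 2+1+1+1 = 5 ✓
Line 2: "nightingale like wren": 3+1+1 = 5 (expected 7)
Line 3: "five bright near pinecone": 1+1+1+2 = 5 ✓

Line 2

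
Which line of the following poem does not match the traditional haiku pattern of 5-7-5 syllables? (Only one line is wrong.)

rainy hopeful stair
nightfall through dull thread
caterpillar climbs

Line 2

Line 1: rainy(2) + hopeful(2) + stair(1) = 5 ✓
Line 2: nightfall(2) + through(1) + dull(1) + thread(1) = 5 (expected 7)
Line 3: caterpillar(4) + climbs(1) = 5 ✓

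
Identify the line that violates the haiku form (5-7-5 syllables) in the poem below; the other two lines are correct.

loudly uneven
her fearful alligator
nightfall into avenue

Line 3

Line 1: loudly (2), uneven (3) → 5 ✓
Line 2: her (1), fearful (2), alligator (4) → 7 ✓
Line 3: nightfall (2), into (2), avenue (3) → 7 (expected 5)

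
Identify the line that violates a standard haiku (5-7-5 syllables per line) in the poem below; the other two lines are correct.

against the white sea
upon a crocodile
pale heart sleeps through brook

Line 1: against(2) + the(1) + white(1) + sea(1) = 5 ✓
Line 2: upon(2) + a(1) + crocodile(3) = 6 (expected 7)
Line 3: pale(1) + heart(1) + sleeps(1) + through(1) + brook(1) = 5 ✓

Line 2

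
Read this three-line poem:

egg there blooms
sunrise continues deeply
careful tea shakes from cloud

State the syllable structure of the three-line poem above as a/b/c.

Line 1: egg (1), there (1), blooms (1) → 3
Line 2: sunrise (2), continues (3), deeply (2) → 7
Line 3: careful (2), tea (1), shakes (1), from (1), cloud (1) → 6

3/7/6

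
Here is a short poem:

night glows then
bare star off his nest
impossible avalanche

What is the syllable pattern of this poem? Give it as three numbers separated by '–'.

3–5–7

Line 1: night (1), glows (1), then (1) → 3
Line 2: bare (1), star (1), off (1), his (1), nest (1) → 5
Line 3: impossible (4), avalanche (3) → 7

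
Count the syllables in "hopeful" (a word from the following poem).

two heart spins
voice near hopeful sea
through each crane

2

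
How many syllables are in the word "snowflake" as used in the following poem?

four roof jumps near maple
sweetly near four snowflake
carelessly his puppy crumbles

"snowflake" has 2 syllables.

2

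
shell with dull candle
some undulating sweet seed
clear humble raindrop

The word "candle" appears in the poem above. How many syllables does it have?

2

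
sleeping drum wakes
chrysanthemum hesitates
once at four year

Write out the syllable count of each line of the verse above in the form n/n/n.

Line 1: "sleeping drum wakes": 2+1+1 = 4
Line 2: "chrysanthemum hesitates": 4+3 = 7
Line 3: "once at four year": 1+1+1+1 = 4

4/7/4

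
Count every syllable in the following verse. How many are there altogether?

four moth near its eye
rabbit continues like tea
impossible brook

17

Line 1: "four moth near its eye": 1+1+1+1+1 = 5
Line 2: "rabbit continues like tea": 2+3+1+1 = 7
Line 3: "impossible brook": 4+1 = 5
Total: 5 + 7 + 5 = 17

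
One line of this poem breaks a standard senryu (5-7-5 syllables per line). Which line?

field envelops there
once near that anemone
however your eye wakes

Line 3

Line 1: field (1), envelops (3), there (1) → 5 ✓
Line 2: once (1), near (1), that (1), anemone (4) → 7 ✓
Line 3: however (3), your (1), eye (1), wakes (1) → 6 (expected 5)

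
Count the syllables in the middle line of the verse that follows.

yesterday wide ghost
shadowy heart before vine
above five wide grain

The middle line: "shadowy heart before vine": 3+1+2+1 = 7

7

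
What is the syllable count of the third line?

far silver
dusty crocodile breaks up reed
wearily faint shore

5

The third line: wearily (3), faint (1), shore (1) → 5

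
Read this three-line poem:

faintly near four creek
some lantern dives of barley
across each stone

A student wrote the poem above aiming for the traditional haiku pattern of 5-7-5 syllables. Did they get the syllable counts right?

Line 1: "faintly near four creek": 2+1+1+1 = 5 ✓
Line 2: "some lantern dives of barley": 1+2+1+1+2 = 7 ✓
Line 3: "across each stone": 2+1+1 = 4 (expected 5)

No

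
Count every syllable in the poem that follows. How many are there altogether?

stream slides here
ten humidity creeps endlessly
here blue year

15

Line 1: "stream slides here": 1+1+1 = 3
Line 2: "ten humidity creeps endlessly": 1+4+1+3 = 9
Line 3: "here blue year": 1+1+1 = 3
Total: 3 + 9 + 3 = 15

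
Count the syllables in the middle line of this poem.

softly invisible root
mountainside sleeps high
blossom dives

5

The middle line: "mountainside sleeps high": 3+1+1 = 5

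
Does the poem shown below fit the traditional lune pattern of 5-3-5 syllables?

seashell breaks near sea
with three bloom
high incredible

Line 1: "seashell breaks near sea": 2+1+1+1 = 5 ✓
Line 2: "with three bloom": 1+1+1 = 3 ✓
Line 3: "high incredible": 1+4 = 5 ✓

Yes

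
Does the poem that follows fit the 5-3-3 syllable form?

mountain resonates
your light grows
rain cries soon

Yes

Line 1: mountain(2) + resonates(3) = 5 ✓
Line 2: your(1) + light(1) + grows(1) = 3 ✓
Line 3: rain(1) + cries(1) + soon(1) = 3 ✓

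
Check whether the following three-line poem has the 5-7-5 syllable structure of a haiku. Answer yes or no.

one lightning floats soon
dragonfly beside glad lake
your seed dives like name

Yes

Line 1: "one lightning floats soon": 1+2+1+1 = 5 ✓
Line 2: "dragonfly beside glad lake": 3+2+1+1 = 7 ✓
Line 3: "your seed dives like name": 1+1+1+1+1 = 5 ✓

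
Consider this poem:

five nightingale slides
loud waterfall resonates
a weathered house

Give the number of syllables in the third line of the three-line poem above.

4

The third line: a(1) + weathered(2) + house(1) = 4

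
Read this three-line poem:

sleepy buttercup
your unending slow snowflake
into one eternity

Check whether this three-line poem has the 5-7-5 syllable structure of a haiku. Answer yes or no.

No

Line 1: sleepy(2) + buttercup(3) = 5 ✓
Line 2: your(1) + unending(3) + slow(1) + snowflake(2) = 7 ✓
Line 3: into(2) + one(1) + eternity(4) = 7 (expected 5)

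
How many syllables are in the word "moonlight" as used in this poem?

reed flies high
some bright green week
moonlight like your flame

2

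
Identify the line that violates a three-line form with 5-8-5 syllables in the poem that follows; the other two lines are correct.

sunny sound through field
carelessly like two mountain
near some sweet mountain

The second line

Line 1: "sunny sound through field": 2+1+1+1 = 5 ✓
Line 2: "carelessly like two mountain": 3+1+1+2 = 7 (expected 8)
Line 3: "near some sweet mountain": 1+1+1+2 = 5 ✓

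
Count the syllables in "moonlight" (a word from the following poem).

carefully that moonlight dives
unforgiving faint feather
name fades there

"moonlight" has 2 syllables.

2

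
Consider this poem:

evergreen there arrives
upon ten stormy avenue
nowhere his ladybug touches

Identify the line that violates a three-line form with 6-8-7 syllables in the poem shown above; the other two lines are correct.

The third line

Line 1: "evergreen there arrives": 3+1+2 = 6 ✓
Line 2: "upon ten stormy avenue": 2+1+2+3 = 8 ✓
Line 3: "nowhere his ladybug touches": 2+1+3+2 = 8 (expected 7)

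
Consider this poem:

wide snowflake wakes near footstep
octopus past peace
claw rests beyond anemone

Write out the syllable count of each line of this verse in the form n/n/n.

7/5/8

Line 1: "wide snowflake wakes near footstep": 1+2+1+1+2 = 7
Line 2: "octopus past peace": 3+1+1 = 5
Line 3: "claw rests beyond anemone": 1+1+2+4 = 8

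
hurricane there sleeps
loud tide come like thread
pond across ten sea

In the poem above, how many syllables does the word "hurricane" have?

"hurricane" has 3 syllables.

3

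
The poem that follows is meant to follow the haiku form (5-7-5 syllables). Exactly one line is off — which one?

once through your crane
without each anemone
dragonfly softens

Line 1: "once through your crane": 1+1+1+1 = 4 (expected 5)
Line 2: "without each anemone": 2+1+4 = 7 ✓
Line 3: "dragonfly softens": 3+2 = 5 ✓

Line 1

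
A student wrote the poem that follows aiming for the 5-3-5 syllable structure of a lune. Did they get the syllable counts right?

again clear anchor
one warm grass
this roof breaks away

Yes

Line 1: "again clear anchor": 2+1+2 = 5 ✓
Line 2: "one warm grass": 1+1+1 = 3 ✓
Line 3: "this roof breaks away": 1+1+1+2 = 5 ✓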